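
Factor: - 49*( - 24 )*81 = 2^3*3^5*7^2= 95256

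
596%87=74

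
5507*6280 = 34583960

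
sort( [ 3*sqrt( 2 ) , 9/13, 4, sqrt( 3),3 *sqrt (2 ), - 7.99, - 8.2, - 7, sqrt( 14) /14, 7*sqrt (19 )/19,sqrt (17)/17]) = [- 8.2, - 7.99,-7, sqrt(17)/17, sqrt(14)/14, 9/13, 7 * sqrt(  19 )/19,sqrt (3),  4,  3*sqrt( 2) , 3*sqrt(2 )]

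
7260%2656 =1948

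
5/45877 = 5/45877 = 0.00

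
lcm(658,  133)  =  12502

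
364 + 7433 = 7797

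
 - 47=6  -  53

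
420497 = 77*5461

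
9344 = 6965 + 2379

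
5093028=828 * 6151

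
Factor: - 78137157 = -3^1*7^1 *61^1*181^1*337^1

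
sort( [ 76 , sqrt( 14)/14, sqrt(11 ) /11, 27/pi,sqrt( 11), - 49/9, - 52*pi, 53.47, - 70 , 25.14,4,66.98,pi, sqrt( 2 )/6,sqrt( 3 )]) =[  -  52*pi ,- 70 , - 49/9,sqrt( 2 ) /6, sqrt( 14 )/14,sqrt( 11 )/11 , sqrt( 3), pi, sqrt( 11 ),  4,27/pi, 25.14,53.47, 66.98 , 76 ]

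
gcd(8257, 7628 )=1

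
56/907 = 56/907 = 0.06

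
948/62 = 15 + 9/31  =  15.29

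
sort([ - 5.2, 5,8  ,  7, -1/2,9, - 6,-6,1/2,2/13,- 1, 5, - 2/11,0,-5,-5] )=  [ - 6 ,  -  6,-5.2,-5, - 5,-1, - 1/2,-2/11,  0,2/13,1/2,5,  5,7,8 , 9 ] 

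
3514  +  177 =3691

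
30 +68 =98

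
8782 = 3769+5013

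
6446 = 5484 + 962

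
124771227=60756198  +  64015029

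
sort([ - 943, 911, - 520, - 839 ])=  [ - 943, - 839,-520,911]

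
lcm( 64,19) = 1216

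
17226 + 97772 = 114998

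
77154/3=25718 = 25718.00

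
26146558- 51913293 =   -  25766735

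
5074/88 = 57 + 29/44 =57.66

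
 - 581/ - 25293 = 581/25293  =  0.02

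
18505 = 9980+8525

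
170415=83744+86671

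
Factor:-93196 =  - 2^2*23^1*1013^1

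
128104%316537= 128104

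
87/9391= 87/9391 = 0.01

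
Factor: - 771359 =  - 771359^1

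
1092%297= 201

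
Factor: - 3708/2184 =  - 309/182 = - 2^( - 1 )*3^1*7^( - 1) * 13^( - 1)*103^1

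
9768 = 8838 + 930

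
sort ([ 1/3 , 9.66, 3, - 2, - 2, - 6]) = [-6, - 2, - 2,  1/3, 3, 9.66 ] 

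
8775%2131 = 251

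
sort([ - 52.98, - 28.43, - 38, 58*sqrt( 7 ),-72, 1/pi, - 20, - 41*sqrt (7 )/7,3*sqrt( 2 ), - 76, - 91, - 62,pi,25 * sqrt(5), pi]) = [ - 91  , - 76, - 72 ,-62, - 52.98, - 38, - 28.43,-20 , -41*sqrt(7 )/7, 1/pi,pi, pi, 3*sqrt(2 ),25*sqrt(5),  58*sqrt (7)] 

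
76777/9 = 8530 + 7/9 = 8530.78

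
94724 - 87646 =7078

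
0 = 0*59750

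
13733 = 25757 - 12024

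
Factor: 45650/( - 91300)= - 1/2 = - 2^(-1)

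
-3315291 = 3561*(-931)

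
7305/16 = 7305/16 = 456.56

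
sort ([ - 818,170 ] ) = [ - 818,170 ] 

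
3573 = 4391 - 818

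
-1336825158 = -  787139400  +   -549685758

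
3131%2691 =440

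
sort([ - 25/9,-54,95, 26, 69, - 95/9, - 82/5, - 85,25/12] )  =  [ - 85 ,-54, - 82/5 , - 95/9, - 25/9,25/12, 26,69 , 95] 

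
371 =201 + 170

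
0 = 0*698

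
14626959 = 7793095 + 6833864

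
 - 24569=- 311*79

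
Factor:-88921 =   -  7^1 * 12703^1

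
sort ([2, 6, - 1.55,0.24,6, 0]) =[ - 1.55, 0, 0.24, 2,6,6]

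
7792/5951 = 1 +1841/5951 = 1.31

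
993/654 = 331/218 = 1.52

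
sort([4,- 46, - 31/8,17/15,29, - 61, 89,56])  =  [ - 61,-46, - 31/8,17/15 , 4, 29,56 , 89]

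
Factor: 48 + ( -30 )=18 = 2^1 * 3^2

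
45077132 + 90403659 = 135480791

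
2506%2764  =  2506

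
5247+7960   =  13207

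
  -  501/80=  - 7+59/80=-  6.26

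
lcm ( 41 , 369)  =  369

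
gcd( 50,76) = 2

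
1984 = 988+996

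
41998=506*83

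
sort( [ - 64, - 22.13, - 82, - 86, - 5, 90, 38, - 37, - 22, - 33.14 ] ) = [-86, - 82, - 64, - 37, - 33.14, - 22.13, - 22, - 5, 38  ,  90 ]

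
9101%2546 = 1463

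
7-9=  - 2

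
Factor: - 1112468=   -  2^2*7^1*67^1*593^1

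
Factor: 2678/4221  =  2^1*3^( - 2 ) * 7^ ( - 1 )*13^1*67^ ( - 1)*103^1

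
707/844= 707/844 = 0.84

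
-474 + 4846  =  4372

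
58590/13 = 58590/13 =4506.92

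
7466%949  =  823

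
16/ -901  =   - 1 + 885/901 = -  0.02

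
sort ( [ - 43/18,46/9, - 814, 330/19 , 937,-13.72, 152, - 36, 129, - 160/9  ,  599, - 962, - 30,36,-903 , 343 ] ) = [ - 962  ,-903, - 814,-36, - 30,  -  160/9,-13.72, - 43/18, 46/9, 330/19,36,129,152 , 343,599,937] 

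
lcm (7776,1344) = 108864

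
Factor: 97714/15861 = 2^1*3^(-1)*17^(-1)*311^( -1 )*48857^1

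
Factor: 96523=7^1*13789^1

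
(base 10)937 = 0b1110101001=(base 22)1kd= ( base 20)26h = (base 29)139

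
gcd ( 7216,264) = 88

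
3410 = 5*682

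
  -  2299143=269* (-8547)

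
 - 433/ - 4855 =433/4855= 0.09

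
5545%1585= 790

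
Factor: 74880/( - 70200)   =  -2^4*3^(- 1 ) * 5^( - 1) = - 16/15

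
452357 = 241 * 1877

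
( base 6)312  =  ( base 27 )48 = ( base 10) 116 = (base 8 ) 164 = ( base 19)62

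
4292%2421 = 1871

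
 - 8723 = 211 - 8934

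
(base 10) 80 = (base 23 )3B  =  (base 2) 1010000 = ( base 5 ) 310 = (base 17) 4c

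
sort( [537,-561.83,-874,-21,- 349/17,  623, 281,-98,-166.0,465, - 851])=[ - 874, - 851,  -  561.83,  -  166.0, - 98, - 21, - 349/17,  281, 465, 537, 623]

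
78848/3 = 26282 + 2/3= 26282.67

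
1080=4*270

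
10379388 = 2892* 3589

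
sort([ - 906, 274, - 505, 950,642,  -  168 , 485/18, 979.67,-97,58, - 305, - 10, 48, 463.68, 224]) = [-906, - 505, - 305, -168,-97, - 10,485/18, 48  ,  58, 224, 274, 463.68,642,950,979.67] 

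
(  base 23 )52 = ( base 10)117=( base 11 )A7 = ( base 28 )45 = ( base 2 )1110101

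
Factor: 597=3^1*199^1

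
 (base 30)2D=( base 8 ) 111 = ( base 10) 73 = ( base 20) 3D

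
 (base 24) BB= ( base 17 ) G3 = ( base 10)275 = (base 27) a5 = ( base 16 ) 113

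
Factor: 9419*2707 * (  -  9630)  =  -2^1 * 3^2 * 5^1*107^1*2707^1*9419^1 = - 245538353790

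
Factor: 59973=3^1 * 19991^1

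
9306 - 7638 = 1668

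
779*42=32718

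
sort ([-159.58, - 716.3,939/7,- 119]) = [  -  716.3, - 159.58,  -  119,939/7]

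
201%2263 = 201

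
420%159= 102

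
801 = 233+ 568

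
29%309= 29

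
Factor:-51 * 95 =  -3^1 * 5^1*17^1*19^1= - 4845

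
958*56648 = 54268784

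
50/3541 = 50/3541 = 0.01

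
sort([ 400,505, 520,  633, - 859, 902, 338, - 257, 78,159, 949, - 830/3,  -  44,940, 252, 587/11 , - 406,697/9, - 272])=[ - 859, - 406, - 830/3, - 272, - 257, - 44,587/11,697/9, 78,159,252, 338,  400, 505,  520, 633, 902,940, 949] 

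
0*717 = 0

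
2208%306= 66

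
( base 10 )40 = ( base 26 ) 1E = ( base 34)16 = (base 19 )22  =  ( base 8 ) 50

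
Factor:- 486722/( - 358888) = 2^( - 2)*113^( - 1) *613^1 = 613/452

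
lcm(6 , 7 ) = 42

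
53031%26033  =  965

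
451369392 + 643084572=1094453964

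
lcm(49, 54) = 2646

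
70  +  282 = 352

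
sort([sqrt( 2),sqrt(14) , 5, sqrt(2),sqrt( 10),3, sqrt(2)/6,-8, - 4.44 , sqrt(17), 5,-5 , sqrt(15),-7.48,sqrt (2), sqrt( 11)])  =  [ - 8, - 7.48, - 5,-4.44,sqrt(2 )/6, sqrt( 2),sqrt(2), sqrt(2 ), 3 , sqrt( 10),sqrt( 11), sqrt(14), sqrt( 15),sqrt(17),5, 5] 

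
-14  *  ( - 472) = 6608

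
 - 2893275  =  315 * ( - 9185)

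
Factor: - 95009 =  - 95009^1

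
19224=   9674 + 9550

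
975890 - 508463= 467427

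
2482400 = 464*5350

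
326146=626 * 521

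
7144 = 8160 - 1016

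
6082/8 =3041/4 = 760.25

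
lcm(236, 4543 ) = 18172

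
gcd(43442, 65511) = 29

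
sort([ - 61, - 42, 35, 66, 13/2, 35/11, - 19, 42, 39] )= [ - 61 , -42, - 19,35/11,  13/2, 35,39, 42, 66 ] 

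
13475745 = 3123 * 4315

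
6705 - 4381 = 2324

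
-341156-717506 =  - 1058662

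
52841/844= 52841/844 =62.61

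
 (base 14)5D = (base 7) 146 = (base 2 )1010011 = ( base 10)83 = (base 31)2L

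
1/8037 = 1/8037 = 0.00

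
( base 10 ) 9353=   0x2489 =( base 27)cmb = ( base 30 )ABN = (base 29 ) b3f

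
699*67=46833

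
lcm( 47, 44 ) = 2068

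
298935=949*315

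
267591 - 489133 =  - 221542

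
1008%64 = 48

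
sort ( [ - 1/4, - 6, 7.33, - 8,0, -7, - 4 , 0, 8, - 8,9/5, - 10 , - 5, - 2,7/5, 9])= [ - 10 , - 8,-8 ,- 7, - 6, - 5, - 4, - 2, -1/4  ,  0,0, 7/5 , 9/5,7.33,8, 9]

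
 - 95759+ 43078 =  - 52681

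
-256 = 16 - 272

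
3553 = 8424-4871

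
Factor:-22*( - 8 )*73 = 2^4*11^1*73^1 = 12848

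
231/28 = 33/4 = 8.25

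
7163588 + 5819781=12983369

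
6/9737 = 6/9737 = 0.00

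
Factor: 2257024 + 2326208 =2^6*3^2 *73^1*109^1 = 4583232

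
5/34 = 5/34=0.15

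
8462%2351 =1409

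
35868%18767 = 17101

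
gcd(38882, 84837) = 1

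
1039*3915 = 4067685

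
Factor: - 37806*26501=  - 1001896806 =- 2^1*3^1*6301^1*26501^1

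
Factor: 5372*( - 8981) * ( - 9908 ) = 478020694256=2^4 * 7^1*17^1*79^1 * 1283^1 * 2477^1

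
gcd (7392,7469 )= 77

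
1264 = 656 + 608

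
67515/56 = 1205 + 5/8=1205.62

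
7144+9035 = 16179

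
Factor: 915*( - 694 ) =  - 635010 = - 2^1*3^1*5^1*61^1*347^1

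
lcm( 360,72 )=360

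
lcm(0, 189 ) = 0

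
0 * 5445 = 0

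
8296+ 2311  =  10607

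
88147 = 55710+32437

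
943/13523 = 943/13523= 0.07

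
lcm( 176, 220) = 880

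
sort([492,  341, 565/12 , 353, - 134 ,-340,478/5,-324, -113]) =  [-340, - 324, - 134, - 113, 565/12,  478/5,  341,353,492] 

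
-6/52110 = -1 + 8684/8685 = -0.00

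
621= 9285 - 8664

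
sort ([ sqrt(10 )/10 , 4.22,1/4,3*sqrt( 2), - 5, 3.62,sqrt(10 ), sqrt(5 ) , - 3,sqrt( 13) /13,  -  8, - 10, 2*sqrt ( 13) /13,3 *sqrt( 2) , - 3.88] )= [ - 10,-8, - 5,-3.88,-3,  1/4,sqrt(13)/13 , sqrt( 10)/10,  2*sqrt( 13 )/13,sqrt ( 5 ), sqrt (10),  3.62 , 4.22 , 3*sqrt( 2),3*sqrt(2) ]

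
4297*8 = 34376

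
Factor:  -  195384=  - 2^3*3^1 * 7^1*1163^1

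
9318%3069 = 111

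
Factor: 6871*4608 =2^9*3^2*6871^1 = 31661568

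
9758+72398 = 82156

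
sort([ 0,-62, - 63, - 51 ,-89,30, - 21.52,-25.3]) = [ - 89, - 63,-62, - 51, - 25.3, -21.52, 0, 30 ]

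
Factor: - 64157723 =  - 7^1*337^1 *27197^1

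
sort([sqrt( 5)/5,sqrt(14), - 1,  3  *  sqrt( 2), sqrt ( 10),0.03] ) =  [-1,0.03, sqrt(5)/5,sqrt(  10 ),sqrt( 14),3*sqrt( 2 )]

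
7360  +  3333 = 10693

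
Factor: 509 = 509^1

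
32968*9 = 296712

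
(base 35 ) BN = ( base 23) hh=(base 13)255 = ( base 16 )198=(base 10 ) 408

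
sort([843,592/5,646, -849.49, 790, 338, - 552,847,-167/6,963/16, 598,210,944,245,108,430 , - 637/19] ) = [ - 849.49, - 552, - 637/19, - 167/6,  963/16, 108,592/5, 210,  245, 338,430,598,646,790,843,847, 944]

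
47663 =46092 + 1571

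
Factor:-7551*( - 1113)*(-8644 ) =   -  72646449372 = - 2^2 * 3^3 *7^1 * 53^1*839^1*2161^1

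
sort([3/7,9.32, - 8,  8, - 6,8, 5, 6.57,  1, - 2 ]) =[ - 8, - 6, - 2, 3/7,1 , 5,  6.57,8,8, 9.32] 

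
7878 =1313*6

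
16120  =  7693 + 8427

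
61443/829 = 61443/829 = 74.12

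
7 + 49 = 56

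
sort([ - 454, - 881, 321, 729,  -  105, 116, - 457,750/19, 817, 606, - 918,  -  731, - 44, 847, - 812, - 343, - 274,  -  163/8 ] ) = [ - 918, - 881, - 812, - 731,- 457, - 454 ,-343,-274, - 105, - 44, - 163/8, 750/19, 116, 321,  606, 729,817,847]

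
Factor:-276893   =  - 409^1*677^1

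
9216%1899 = 1620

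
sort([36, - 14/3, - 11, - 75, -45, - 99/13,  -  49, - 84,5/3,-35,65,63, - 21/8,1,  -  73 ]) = [ - 84, - 75,  -  73, - 49, - 45, - 35,-11, - 99/13, - 14/3,-21/8,1, 5/3, 36 , 63,65 ] 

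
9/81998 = 9/81998 = 0.00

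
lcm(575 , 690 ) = 3450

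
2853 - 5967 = -3114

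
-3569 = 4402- 7971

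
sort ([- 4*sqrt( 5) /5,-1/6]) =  [ - 4*sqrt( 5)/5,-1/6 ] 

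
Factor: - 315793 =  - 47^1*6719^1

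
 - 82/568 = - 41/284 = - 0.14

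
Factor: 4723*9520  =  44962960  =  2^4*5^1*7^1*17^1 * 4723^1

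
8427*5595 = 47149065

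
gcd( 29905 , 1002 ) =1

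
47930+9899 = 57829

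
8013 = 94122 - 86109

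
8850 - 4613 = 4237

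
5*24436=122180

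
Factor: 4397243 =71^1*61933^1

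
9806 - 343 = 9463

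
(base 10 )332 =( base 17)129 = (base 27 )c8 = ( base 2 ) 101001100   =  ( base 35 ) 9H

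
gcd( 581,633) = 1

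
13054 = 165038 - 151984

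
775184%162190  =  126424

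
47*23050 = 1083350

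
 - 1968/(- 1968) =1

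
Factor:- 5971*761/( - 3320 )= 4543931/3320 = 2^(-3 )*5^ ( -1)*7^1*83^( - 1) * 761^1*853^1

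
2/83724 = 1/41862 =0.00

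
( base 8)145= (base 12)85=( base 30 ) 3b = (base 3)10202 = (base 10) 101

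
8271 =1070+7201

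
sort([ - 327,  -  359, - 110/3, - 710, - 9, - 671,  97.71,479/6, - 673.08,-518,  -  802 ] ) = [ -802,  -  710 ,-673.08, - 671, - 518,-359, - 327,-110/3,-9,  479/6 , 97.71]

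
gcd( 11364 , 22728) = 11364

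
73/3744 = 73/3744 = 0.02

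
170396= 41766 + 128630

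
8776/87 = 100 + 76/87 =100.87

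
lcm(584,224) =16352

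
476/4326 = 34/309 = 0.11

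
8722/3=2907 + 1/3 = 2907.33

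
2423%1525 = 898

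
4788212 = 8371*572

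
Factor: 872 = 2^3*109^1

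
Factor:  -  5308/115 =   -  2^2*5^( - 1)*23^( - 1)*1327^1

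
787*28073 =22093451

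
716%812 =716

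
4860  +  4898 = 9758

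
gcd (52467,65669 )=1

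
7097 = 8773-1676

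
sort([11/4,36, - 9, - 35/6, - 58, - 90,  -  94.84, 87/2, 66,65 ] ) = [-94.84, -90, - 58,  -  9,-35/6,11/4 , 36,87/2,65, 66]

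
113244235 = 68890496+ 44353739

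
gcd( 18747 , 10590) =3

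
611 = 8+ 603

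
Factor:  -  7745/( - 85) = 1549/17 = 17^( - 1)*1549^1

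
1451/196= 7+79/196 = 7.40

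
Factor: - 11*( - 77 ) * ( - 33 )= - 27951=- 3^1*7^1*11^3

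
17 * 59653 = 1014101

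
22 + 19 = 41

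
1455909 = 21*69329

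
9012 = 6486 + 2526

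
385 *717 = 276045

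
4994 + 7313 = 12307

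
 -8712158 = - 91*95738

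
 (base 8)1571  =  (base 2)1101111001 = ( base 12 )621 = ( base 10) 889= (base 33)qv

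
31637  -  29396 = 2241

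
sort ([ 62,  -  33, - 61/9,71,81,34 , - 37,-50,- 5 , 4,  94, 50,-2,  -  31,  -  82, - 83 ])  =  [-83,  -  82, -50, - 37,-33, - 31, - 61/9,-5 ,-2,4,34,50,62, 71, 81 , 94] 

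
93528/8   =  11691 = 11691.00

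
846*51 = 43146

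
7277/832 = 7277/832 = 8.75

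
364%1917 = 364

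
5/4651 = 5/4651 = 0.00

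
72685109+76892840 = 149577949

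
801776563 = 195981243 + 605795320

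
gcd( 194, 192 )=2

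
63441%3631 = 1714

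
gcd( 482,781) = 1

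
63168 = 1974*32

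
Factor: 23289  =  3^1*7^1* 1109^1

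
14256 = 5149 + 9107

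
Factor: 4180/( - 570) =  - 2^1 * 3^(-1 ) * 11^1 =-  22/3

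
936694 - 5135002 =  - 4198308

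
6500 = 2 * 3250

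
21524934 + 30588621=52113555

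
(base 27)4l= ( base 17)7a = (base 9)153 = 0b10000001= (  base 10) 129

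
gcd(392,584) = 8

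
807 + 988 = 1795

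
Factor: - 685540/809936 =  - 755/892 = - 2^(-2)*5^1 * 151^1*223^( - 1)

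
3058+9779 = 12837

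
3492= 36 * 97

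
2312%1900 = 412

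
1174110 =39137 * 30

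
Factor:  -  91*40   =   - 2^3*5^1*7^1 * 13^1=-  3640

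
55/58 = 55/58  =  0.95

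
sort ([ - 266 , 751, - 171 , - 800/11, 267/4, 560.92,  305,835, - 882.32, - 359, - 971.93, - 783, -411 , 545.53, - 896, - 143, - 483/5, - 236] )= [ - 971.93 , - 896, - 882.32, - 783, - 411,-359, - 266, - 236, - 171, - 143, - 483/5, - 800/11,267/4, 305, 545.53, 560.92,751,835] 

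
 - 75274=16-75290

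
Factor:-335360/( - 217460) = 2^7 * 83^( - 1) = 128/83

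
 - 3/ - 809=3/809 = 0.00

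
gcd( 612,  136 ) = 68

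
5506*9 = 49554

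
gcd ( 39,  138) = 3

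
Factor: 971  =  971^1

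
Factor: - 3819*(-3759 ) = 14355621=3^2* 7^1  *19^1*67^1 * 179^1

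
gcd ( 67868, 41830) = 94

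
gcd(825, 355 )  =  5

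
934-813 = 121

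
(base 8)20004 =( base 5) 230241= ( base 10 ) 8196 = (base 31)8gc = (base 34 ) 732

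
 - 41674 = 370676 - 412350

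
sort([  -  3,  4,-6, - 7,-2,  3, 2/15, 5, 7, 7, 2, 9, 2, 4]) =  [ - 7, - 6,-3, - 2 , 2/15, 2, 2 , 3, 4, 4 , 5, 7,7  ,  9 ]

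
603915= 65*9291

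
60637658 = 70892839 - 10255181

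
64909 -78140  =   - 13231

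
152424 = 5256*29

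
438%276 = 162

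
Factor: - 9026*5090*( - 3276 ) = 2^4*3^2 * 5^1*7^1*13^1*509^1*4513^1 =150507105840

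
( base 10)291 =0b100100011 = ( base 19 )f6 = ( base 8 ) 443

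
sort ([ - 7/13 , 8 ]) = [ - 7/13,8 ] 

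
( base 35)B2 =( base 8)603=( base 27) E9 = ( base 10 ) 387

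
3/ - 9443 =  - 3/9443 = - 0.00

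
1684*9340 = 15728560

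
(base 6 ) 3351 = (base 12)557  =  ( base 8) 1423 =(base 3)1002011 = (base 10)787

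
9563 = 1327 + 8236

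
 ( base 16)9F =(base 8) 237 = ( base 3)12220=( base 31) 54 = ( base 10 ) 159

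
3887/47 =3887/47 = 82.70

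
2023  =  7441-5418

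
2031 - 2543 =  - 512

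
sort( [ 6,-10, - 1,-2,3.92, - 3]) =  [  -  10,  -  3, - 2, - 1,3.92,  6] 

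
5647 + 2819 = 8466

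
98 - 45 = 53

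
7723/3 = 7723/3 =2574.33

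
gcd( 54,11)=1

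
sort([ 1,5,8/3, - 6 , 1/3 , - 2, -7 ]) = [ - 7 , - 6 , - 2, 1/3, 1,8/3,5 ]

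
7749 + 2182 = 9931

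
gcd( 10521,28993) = 1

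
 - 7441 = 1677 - 9118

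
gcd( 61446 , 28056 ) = 42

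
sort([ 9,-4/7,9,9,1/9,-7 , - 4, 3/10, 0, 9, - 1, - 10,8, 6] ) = [-10, - 7, - 4, - 1,-4/7 , 0, 1/9, 3/10,6,8,9,9,9 , 9]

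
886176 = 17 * 52128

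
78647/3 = 78647/3 = 26215.67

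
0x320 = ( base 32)P0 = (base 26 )14K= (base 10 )800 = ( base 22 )1e8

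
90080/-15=- 18016/3 = -6005.33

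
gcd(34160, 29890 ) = 4270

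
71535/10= 7153+ 1/2=7153.50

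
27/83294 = 27/83294= 0.00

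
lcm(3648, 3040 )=18240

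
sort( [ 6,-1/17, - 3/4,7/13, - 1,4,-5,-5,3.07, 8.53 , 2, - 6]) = [ - 6,-5, - 5,-1,-3/4,-1/17,7/13,2, 3.07,4,  6, 8.53 ]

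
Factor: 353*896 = 2^7*7^1*353^1=316288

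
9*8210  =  73890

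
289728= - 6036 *( - 48)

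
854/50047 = 854/50047 = 0.02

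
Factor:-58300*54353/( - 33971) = 2^2*5^2*7^( - 1)*11^1*13^1* 23^( - 1)*37^1*53^1*113^1*211^(-1) = 3168779900/33971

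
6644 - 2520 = 4124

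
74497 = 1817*41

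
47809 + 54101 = 101910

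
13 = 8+5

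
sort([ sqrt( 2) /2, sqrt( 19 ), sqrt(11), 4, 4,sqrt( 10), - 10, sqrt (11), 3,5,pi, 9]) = [-10, sqrt(2) /2, 3, pi, sqrt(10),sqrt(11 ),sqrt(11),  4, 4, sqrt (19), 5, 9 ] 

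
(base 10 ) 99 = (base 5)344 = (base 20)4J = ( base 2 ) 1100011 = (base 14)71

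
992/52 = 248/13=   19.08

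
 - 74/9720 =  - 37/4860 = - 0.01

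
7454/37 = 7454/37 = 201.46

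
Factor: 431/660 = 2^( - 2 )*3^( - 1 )*5^( - 1)  *11^(  -  1 ) * 431^1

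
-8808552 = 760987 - 9569539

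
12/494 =6/247 = 0.02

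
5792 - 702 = 5090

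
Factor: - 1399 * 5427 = - 7592373 = - 3^4*67^1 * 1399^1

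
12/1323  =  4/441=0.01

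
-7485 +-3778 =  - 11263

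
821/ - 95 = -9+34/95 = -8.64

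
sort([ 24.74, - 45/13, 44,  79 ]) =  [-45/13,24.74,  44,79] 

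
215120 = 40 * 5378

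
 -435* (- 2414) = 1050090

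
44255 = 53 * 835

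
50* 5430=271500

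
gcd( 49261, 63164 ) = 1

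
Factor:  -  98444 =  - 2^2*24611^1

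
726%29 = 1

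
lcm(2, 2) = 2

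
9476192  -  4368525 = 5107667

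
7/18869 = 7/18869= 0.00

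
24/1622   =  12/811 = 0.01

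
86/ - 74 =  - 43/37 = - 1.16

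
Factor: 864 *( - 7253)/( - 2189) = 6266592/2189 = 2^5*3^3*11^( - 1 )*199^( - 1 )*7253^1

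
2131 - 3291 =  - 1160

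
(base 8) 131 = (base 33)2n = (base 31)2r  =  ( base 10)89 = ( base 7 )155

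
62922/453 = 138 + 136/151 = 138.90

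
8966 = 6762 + 2204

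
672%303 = 66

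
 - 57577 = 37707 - 95284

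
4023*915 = 3681045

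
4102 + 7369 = 11471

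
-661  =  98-759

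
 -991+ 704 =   -  287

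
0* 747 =0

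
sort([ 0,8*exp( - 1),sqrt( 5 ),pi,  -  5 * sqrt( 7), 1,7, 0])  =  [ - 5*sqrt( 7),0, 0,  1, sqrt( 5), 8*exp( - 1 ),pi, 7]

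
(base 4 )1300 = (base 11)a2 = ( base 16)70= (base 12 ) 94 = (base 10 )112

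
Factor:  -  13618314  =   - 2^1*3^3*41^1*6151^1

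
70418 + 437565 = 507983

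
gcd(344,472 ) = 8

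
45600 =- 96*( - 475 ) 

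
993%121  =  25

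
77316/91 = 849  +  57/91= 849.63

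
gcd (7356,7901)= 1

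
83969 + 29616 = 113585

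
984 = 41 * 24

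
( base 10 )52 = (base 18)2g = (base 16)34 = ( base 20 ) 2C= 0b110100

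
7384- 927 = 6457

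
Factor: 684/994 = 2^1*3^2*7^( - 1)*19^1 *71^( - 1) = 342/497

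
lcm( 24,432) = 432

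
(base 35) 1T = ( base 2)1000000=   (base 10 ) 64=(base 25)2e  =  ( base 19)37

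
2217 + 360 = 2577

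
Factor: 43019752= 2^3*23^1*37^1*71^1*89^1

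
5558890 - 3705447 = 1853443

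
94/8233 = 94/8233 = 0.01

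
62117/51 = 1217 +50/51  =  1217.98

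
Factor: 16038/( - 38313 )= -2^1*3^2*43^ (-1) = - 18/43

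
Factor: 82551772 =2^2*67^1 * 89^1 * 3461^1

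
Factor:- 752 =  - 2^4*47^1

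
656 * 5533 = 3629648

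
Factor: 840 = 2^3*3^1 *5^1*7^1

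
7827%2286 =969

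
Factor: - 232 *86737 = - 2^3*7^1 *29^1*12391^1 = -20122984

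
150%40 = 30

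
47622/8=5952 + 3/4 = 5952.75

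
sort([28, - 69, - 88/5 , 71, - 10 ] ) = [ - 69, -88/5, - 10 , 28, 71]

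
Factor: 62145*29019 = 3^3 * 5^1 *17^1*569^1*1381^1 = 1803385755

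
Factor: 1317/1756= 3/4 = 2^ ( - 2 ) * 3^1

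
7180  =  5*1436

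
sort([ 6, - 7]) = [ - 7, 6]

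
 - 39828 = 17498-57326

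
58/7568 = 29/3784 = 0.01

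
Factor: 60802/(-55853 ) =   -  86/79 = - 2^1*43^1*79^( - 1)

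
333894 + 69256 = 403150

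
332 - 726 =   -  394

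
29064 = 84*346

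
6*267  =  1602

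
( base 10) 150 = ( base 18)86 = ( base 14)AA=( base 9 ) 176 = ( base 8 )226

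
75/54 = 1 + 7/18 =1.39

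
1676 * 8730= 14631480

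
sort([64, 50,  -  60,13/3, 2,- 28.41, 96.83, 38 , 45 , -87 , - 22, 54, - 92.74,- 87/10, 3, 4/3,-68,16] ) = [  -  92.74, - 87,-68 , - 60, - 28.41,-22, -87/10, 4/3 , 2 , 3,  13/3, 16 , 38 , 45,50  ,  54 , 64, 96.83 ] 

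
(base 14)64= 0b1011000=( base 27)37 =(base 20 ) 48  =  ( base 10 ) 88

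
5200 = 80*65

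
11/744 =11/744 = 0.01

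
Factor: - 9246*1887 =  - 17447202=- 2^1*3^2*17^1*23^1*37^1*67^1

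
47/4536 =47/4536 =0.01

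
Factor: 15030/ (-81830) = -3^2*7^( - 2 ) = - 9/49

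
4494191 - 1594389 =2899802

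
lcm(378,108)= 756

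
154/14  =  11 = 11.00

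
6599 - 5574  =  1025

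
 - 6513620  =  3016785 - 9530405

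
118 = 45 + 73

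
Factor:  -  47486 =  - 2^1*23743^1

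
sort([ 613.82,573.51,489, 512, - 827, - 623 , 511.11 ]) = [ - 827,-623 , 489,511.11, 512, 573.51,613.82 ]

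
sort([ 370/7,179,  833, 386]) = [370/7, 179,386,  833] 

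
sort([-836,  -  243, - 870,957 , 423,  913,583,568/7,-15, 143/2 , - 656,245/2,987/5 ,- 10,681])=[ - 870, - 836, - 656, - 243,-15 , - 10,  143/2,568/7 , 245/2,987/5, 423,583 , 681,913 , 957 ] 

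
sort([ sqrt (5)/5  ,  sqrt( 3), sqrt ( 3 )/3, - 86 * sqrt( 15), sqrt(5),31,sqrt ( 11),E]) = [ - 86 * sqrt( 15 ), sqrt( 5 )/5, sqrt( 3)/3, sqrt( 3), sqrt(  5),  E, sqrt( 11), 31 ] 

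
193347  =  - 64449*( - 3)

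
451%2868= 451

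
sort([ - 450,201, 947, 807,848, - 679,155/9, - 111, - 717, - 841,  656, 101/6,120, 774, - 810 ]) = [ - 841, - 810, - 717, - 679, - 450, - 111, 101/6, 155/9, 120,201,656,  774, 807, 848, 947 ] 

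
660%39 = 36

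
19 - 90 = -71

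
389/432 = 389/432  =  0.90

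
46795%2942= 2665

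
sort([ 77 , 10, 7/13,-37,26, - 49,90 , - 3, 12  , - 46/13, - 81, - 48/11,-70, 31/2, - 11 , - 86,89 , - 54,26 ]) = [ - 86, -81, - 70, - 54, - 49,-37,- 11, - 48/11, - 46/13, - 3,7/13,10, 12, 31/2,26,26, 77,  89  ,  90]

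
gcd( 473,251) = 1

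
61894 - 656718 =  - 594824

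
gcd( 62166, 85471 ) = 1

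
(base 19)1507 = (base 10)8671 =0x21df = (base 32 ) 8ev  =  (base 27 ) BO4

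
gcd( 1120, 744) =8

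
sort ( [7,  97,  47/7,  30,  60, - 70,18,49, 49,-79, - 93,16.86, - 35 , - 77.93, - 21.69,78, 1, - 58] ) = [ - 93, - 79 , - 77.93,-70, - 58, - 35 , - 21.69,1,47/7 , 7,16.86,18, 30,49,49,60, 78,97 ] 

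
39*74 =2886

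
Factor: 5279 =5279^1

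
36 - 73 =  - 37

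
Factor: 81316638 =2^1*3^2*13^1 * 23^1*29^1*521^1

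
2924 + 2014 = 4938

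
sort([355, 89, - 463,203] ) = [ - 463, 89, 203,355] 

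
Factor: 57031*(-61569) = -3^2 * 13^1*41^1*107^1*6841^1 = - 3511341639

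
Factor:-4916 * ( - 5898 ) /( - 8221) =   -  2^3*3^1*983^1*1229^1* 8221^( - 1) = - 28994568/8221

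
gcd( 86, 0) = 86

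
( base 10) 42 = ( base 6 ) 110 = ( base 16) 2A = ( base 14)30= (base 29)1D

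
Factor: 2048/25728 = 16/201 =2^4*3^( - 1 ) * 67^ ( -1) 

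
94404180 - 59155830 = 35248350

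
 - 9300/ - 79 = 117+57/79=117.72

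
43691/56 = 780 + 11/56 = 780.20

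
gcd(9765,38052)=63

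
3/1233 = 1/411  =  0.00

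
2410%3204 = 2410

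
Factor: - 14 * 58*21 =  -17052=- 2^2*3^1*7^2*29^1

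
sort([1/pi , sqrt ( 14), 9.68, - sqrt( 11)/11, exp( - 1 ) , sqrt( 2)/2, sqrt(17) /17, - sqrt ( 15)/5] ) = [-sqrt(15 )/5, - sqrt (11)/11 , sqrt( 17 ) /17, 1/pi, exp ( - 1), sqrt(2)/2, sqrt( 14 ), 9.68]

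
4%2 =0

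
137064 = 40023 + 97041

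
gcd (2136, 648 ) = 24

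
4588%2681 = 1907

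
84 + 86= 170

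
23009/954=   23009/954=24.12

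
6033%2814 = 405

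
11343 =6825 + 4518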